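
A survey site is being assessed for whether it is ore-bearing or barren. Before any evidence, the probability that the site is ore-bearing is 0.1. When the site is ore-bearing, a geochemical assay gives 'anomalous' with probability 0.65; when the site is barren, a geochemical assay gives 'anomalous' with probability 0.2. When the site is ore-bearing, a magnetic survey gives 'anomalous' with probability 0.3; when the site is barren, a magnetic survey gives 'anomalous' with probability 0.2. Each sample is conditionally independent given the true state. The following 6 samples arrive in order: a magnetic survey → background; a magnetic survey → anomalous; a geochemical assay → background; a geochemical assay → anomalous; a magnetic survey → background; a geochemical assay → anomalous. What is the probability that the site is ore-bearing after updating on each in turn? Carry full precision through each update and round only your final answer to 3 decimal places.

0.371

Each posterior becomes the prior for the next update.
After a magnetic survey='background': P(ore) = 0.7·0.1000 / (0.7·0.1000 + 0.8·0.9000) ≈ 0.0886
After a magnetic survey='anomalous': P(ore) = 0.3·0.0886 / (0.3·0.0886 + 0.2·0.9114) ≈ 0.1273
After a geochemical assay='background': P(ore) = 0.35·0.1273 / (0.35·0.1273 + 0.8·0.8727) ≈ 0.0600
After a geochemical assay='anomalous': P(ore) = 0.65·0.0600 / (0.65·0.0600 + 0.2·0.9400) ≈ 0.1717
After a magnetic survey='background': P(ore) = 0.7·0.1717 / (0.7·0.1717 + 0.8·0.8283) ≈ 0.1536
After a geochemical assay='anomalous': P(ore) = 0.65·0.1536 / (0.65·0.1536 + 0.2·0.8464) ≈ 0.3709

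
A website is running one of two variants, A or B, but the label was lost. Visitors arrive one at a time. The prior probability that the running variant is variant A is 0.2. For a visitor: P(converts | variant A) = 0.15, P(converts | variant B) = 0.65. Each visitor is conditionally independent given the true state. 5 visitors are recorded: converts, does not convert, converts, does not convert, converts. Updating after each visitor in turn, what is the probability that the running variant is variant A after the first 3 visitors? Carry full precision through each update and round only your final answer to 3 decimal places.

After 'converts': P(A) = 0.15·0.2000 / (0.15·0.2000 + 0.65·0.8000) ≈ 0.0545
After 'does not convert': P(A) = 0.85·0.0545 / (0.85·0.0545 + 0.35·0.9455) ≈ 0.1229
After 'converts': P(A) = 0.15·0.1229 / (0.15·0.1229 + 0.65·0.8771) ≈ 0.0313

0.031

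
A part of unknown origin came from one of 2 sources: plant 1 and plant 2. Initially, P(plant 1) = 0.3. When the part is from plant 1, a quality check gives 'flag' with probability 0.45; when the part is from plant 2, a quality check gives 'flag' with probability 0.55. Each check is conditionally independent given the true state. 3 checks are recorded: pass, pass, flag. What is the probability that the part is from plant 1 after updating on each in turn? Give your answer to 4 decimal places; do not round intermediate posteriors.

After 'pass': P(plant 1) = 0.55·0.3000 / (0.55·0.3000 + 0.45·0.7000) ≈ 0.3438
After 'pass': P(plant 1) = 0.55·0.3438 / (0.55·0.3438 + 0.45·0.6562) ≈ 0.3903
After 'flag': P(plant 1) = 0.45·0.3903 / (0.45·0.3903 + 0.55·0.6097) ≈ 0.3438

0.3438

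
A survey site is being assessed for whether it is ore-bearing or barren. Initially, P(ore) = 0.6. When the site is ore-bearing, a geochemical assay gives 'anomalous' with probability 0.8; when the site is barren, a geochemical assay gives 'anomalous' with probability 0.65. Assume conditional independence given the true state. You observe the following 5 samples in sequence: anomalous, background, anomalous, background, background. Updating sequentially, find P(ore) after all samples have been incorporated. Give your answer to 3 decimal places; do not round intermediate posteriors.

0.298

After 'anomalous': P(ore) = 0.8·0.6000 / (0.8·0.6000 + 0.65·0.4000) ≈ 0.6486
After 'background': P(ore) = 0.2·0.6486 / (0.2·0.6486 + 0.35·0.3514) ≈ 0.5134
After 'anomalous': P(ore) = 0.8·0.5134 / (0.8·0.5134 + 0.65·0.4866) ≈ 0.5649
After 'background': P(ore) = 0.2·0.5649 / (0.2·0.5649 + 0.35·0.4351) ≈ 0.4259
After 'background': P(ore) = 0.2·0.4259 / (0.2·0.4259 + 0.35·0.5741) ≈ 0.2977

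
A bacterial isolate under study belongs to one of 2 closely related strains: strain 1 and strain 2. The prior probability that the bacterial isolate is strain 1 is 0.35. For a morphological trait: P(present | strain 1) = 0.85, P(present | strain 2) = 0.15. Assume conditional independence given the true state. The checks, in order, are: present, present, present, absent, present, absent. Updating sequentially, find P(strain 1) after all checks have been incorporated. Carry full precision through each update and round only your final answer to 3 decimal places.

0.945

After 'present': P(strain 1) = 0.85·0.3500 / (0.85·0.3500 + 0.15·0.6500) ≈ 0.7532
After 'present': P(strain 1) = 0.85·0.7532 / (0.85·0.7532 + 0.15·0.2468) ≈ 0.9453
After 'present': P(strain 1) = 0.85·0.9453 / (0.85·0.9453 + 0.15·0.0547) ≈ 0.9899
After 'absent': P(strain 1) = 0.15·0.9899 / (0.15·0.9899 + 0.85·0.0101) ≈ 0.9453
After 'present': P(strain 1) = 0.85·0.9453 / (0.85·0.9453 + 0.15·0.0547) ≈ 0.9899
After 'absent': P(strain 1) = 0.15·0.9899 / (0.15·0.9899 + 0.85·0.0101) ≈ 0.9453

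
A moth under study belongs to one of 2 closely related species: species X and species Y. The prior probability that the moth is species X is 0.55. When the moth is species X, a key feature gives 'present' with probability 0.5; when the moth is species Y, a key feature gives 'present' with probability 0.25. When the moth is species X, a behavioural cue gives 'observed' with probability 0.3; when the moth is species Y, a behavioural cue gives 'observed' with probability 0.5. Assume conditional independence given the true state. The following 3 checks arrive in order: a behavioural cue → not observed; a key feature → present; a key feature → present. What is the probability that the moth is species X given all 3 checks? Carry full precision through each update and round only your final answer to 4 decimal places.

Apply Bayes' rule sequentially, carrying P(species X) forward.
After a behavioural cue='not observed': P(species X) = 0.7·0.5500 / (0.7·0.5500 + 0.5·0.4500) ≈ 0.6311
After a key feature='present': P(species X) = 0.5·0.6311 / (0.5·0.6311 + 0.25·0.3689) ≈ 0.7739
After a key feature='present': P(species X) = 0.5·0.7739 / (0.5·0.7739 + 0.25·0.2261) ≈ 0.8725

0.8725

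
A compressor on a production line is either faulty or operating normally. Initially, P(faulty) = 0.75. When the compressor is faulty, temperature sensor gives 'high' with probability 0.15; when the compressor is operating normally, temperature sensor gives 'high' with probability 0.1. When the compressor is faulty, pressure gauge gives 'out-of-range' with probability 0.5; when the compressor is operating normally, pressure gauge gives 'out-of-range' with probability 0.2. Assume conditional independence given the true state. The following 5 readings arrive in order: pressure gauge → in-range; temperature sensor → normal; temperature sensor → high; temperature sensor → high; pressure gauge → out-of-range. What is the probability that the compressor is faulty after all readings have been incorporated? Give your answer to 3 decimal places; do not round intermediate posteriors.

0.909

After pressure gauge='in-range': P(faulty) = 0.5·0.7500 / (0.5·0.7500 + 0.8·0.2500) ≈ 0.6522
After temperature sensor='normal': P(faulty) = 0.85·0.6522 / (0.85·0.6522 + 0.9·0.3478) ≈ 0.6391
After temperature sensor='high': P(faulty) = 0.15·0.6391 / (0.15·0.6391 + 0.1·0.3609) ≈ 0.7265
After temperature sensor='high': P(faulty) = 0.15·0.7265 / (0.15·0.7265 + 0.1·0.2735) ≈ 0.7994
After pressure gauge='out-of-range': P(faulty) = 0.5·0.7994 / (0.5·0.7994 + 0.2·0.2006) ≈ 0.9088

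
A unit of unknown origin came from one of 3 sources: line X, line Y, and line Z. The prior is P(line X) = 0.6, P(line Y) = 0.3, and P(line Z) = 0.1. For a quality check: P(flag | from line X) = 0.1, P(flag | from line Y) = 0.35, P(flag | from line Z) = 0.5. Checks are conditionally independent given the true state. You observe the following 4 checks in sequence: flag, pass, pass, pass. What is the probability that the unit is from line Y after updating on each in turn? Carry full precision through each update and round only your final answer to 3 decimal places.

0.366

After 'flag': normaliser = 0.1·0.6000 + 0.35·0.3000 + 0.5·0.1000; P(line X) ≈ 0.2791, P(line Y) ≈ 0.4884, P(line Z) ≈ 0.2326
After 'pass': normaliser = 0.9·0.2791 + 0.65·0.4884 + 0.5·0.2326; P(line X) ≈ 0.3667, P(line Y) ≈ 0.4635, P(line Z) ≈ 0.1698
After 'pass': normaliser = 0.9·0.3667 + 0.65·0.4635 + 0.5·0.1698; P(line X) ≈ 0.4608, P(line Y) ≈ 0.4206, P(line Z) ≈ 0.1185
After 'pass': normaliser = 0.9·0.4608 + 0.65·0.4206 + 0.5·0.1185; P(line X) ≈ 0.5549, P(line Y) ≈ 0.3658, P(line Z) ≈ 0.0793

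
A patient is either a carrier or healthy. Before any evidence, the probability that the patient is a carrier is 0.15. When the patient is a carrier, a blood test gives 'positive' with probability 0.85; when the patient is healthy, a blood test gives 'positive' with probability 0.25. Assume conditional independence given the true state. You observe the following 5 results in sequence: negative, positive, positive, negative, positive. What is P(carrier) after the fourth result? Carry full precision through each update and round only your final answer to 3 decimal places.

0.075

After 'negative': P(carrier) = 0.15·0.1500 / (0.15·0.1500 + 0.75·0.8500) ≈ 0.0341
After 'positive': P(carrier) = 0.85·0.0341 / (0.85·0.0341 + 0.25·0.9659) ≈ 0.1071
After 'positive': P(carrier) = 0.85·0.1071 / (0.85·0.1071 + 0.25·0.8929) ≈ 0.2898
After 'negative': P(carrier) = 0.15·0.2898 / (0.15·0.2898 + 0.75·0.7102) ≈ 0.0754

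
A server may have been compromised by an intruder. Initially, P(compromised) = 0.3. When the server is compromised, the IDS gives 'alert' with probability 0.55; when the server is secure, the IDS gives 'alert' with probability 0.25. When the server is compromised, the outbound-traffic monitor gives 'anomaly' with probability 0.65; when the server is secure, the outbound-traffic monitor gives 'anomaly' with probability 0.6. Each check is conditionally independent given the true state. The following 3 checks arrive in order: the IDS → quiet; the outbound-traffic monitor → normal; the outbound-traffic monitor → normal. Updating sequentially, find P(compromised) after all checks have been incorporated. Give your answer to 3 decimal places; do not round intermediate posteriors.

0.164

After the IDS='quiet': P(compromised) = 0.45·0.3000 / (0.45·0.3000 + 0.75·0.7000) ≈ 0.2045
After the outbound-traffic monitor='normal': P(compromised) = 0.35·0.2045 / (0.35·0.2045 + 0.4·0.7955) ≈ 0.1837
After the outbound-traffic monitor='normal': P(compromised) = 0.35·0.1837 / (0.35·0.1837 + 0.4·0.8163) ≈ 0.1645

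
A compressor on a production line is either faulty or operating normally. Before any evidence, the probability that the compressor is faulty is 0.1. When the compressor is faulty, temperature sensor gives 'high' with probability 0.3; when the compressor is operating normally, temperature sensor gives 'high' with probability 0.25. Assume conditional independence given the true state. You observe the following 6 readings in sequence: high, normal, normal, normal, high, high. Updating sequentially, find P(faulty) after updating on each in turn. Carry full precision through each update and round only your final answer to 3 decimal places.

Each posterior becomes the prior for the next update.
After 'high': P(faulty) = 0.3·0.1000 / (0.3·0.1000 + 0.25·0.9000) ≈ 0.1176
After 'normal': P(faulty) = 0.7·0.1176 / (0.7·0.1176 + 0.75·0.8824) ≈ 0.1107
After 'normal': P(faulty) = 0.7·0.1107 / (0.7·0.1107 + 0.75·0.8893) ≈ 0.1041
After 'normal': P(faulty) = 0.7·0.1041 / (0.7·0.1041 + 0.75·0.8959) ≈ 0.0978
After 'high': P(faulty) = 0.3·0.0978 / (0.3·0.0978 + 0.25·0.9022) ≈ 0.1151
After 'high': P(faulty) = 0.3·0.1151 / (0.3·0.1151 + 0.25·0.8849) ≈ 0.1350

0.135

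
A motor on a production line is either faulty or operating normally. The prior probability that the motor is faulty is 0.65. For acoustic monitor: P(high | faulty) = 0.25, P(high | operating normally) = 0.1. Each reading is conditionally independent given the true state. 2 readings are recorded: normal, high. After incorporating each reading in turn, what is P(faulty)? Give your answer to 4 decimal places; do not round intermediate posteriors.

Apply Bayes' rule sequentially, carrying P(faulty) forward.
After 'normal': P(faulty) = 0.75·0.6500 / (0.75·0.6500 + 0.9·0.3500) ≈ 0.6075
After 'high': P(faulty) = 0.25·0.6075 / (0.25·0.6075 + 0.1·0.3925) ≈ 0.7946

0.7946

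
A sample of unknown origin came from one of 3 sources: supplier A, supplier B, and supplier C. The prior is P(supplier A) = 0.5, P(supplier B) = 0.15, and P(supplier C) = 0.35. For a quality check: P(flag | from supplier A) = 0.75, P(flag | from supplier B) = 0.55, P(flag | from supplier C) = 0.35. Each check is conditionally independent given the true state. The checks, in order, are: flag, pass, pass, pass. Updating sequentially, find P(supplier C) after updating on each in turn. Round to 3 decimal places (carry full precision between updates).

0.715

Each posterior becomes the prior for the next update.
After 'flag': normaliser = 0.75·0.5000 + 0.55·0.1500 + 0.35·0.3500; P(supplier A) ≈ 0.6466, P(supplier B) ≈ 0.1422, P(supplier C) ≈ 0.2112
After 'pass': normaliser = 0.25·0.6466 + 0.45·0.1422 + 0.65·0.2112; P(supplier A) ≈ 0.4454, P(supplier B) ≈ 0.1764, P(supplier C) ≈ 0.3783
After 'pass': normaliser = 0.25·0.4454 + 0.45·0.1764 + 0.65·0.3783; P(supplier A) ≈ 0.2550, P(supplier B) ≈ 0.1818, P(supplier C) ≈ 0.5632
After 'pass': normaliser = 0.25·0.2550 + 0.45·0.1818 + 0.65·0.5632; P(supplier A) ≈ 0.1246, P(supplier B) ≈ 0.1599, P(supplier C) ≈ 0.7155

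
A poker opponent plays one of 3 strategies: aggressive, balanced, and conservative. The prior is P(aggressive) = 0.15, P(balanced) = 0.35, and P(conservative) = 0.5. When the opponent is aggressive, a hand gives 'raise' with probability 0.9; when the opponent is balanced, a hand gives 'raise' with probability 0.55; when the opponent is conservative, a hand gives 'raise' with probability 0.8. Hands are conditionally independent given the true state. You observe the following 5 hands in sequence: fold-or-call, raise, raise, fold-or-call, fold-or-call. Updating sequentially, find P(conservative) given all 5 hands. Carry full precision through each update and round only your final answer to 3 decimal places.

0.208

After 'fold-or-call': normaliser = 0.1·0.1500 + 0.45·0.3500 + 0.2·0.5000; P(aggressive) ≈ 0.0550, P(balanced) ≈ 0.5780, P(conservative) ≈ 0.3670
After 'raise': normaliser = 0.9·0.0550 + 0.55·0.5780 + 0.8·0.3670; P(aggressive) ≈ 0.0749, P(balanced) ≈ 0.4809, P(conservative) ≈ 0.4441
After 'raise': normaliser = 0.9·0.0749 + 0.55·0.4809 + 0.8·0.4441; P(aggressive) ≈ 0.0981, P(balanced) ≈ 0.3849, P(conservative) ≈ 0.5170
After 'fold-or-call': normaliser = 0.1·0.0981 + 0.45·0.3849 + 0.2·0.5170; P(aggressive) ≈ 0.0343, P(balanced) ≈ 0.6047, P(conservative) ≈ 0.3610
After 'fold-or-call': normaliser = 0.1·0.0343 + 0.45·0.6047 + 0.2·0.3610; P(aggressive) ≈ 0.0099, P(balanced) ≈ 0.7825, P(conservative) ≈ 0.2076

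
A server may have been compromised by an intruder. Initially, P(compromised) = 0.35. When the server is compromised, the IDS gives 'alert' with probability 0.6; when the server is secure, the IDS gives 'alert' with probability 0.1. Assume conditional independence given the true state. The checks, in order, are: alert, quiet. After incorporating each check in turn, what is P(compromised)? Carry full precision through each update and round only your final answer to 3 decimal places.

0.589

Apply Bayes' rule sequentially, carrying P(compromised) forward.
After 'alert': P(compromised) = 0.6·0.3500 / (0.6·0.3500 + 0.1·0.6500) ≈ 0.7636
After 'quiet': P(compromised) = 0.4·0.7636 / (0.4·0.7636 + 0.9·0.2364) ≈ 0.5895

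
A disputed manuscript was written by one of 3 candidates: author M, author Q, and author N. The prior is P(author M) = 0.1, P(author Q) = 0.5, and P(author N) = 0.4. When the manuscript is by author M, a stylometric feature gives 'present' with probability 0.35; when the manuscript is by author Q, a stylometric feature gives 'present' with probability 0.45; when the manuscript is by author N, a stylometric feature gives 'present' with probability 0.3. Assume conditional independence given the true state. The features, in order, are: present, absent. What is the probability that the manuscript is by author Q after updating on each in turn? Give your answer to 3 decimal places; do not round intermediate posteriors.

Each posterior becomes the prior for the next update.
After 'present': normaliser = 0.35·0.1000 + 0.45·0.5000 + 0.3·0.4000; P(author M) ≈ 0.0921, P(author Q) ≈ 0.5921, P(author N) ≈ 0.3158
After 'absent': normaliser = 0.65·0.0921 + 0.55·0.5921 + 0.7·0.3158; P(author M) ≈ 0.0987, P(author Q) ≈ 0.5369, P(author N) ≈ 0.3644

0.537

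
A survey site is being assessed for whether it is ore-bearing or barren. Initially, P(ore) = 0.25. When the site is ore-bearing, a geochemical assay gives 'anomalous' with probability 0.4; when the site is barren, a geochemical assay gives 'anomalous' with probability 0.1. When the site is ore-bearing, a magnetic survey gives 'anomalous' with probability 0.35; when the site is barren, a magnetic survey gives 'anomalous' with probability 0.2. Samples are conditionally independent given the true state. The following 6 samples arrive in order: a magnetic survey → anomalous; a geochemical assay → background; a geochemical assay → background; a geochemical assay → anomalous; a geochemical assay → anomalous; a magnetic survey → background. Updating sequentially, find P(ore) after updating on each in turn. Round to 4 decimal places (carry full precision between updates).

After a magnetic survey='anomalous': P(ore) = 0.35·0.2500 / (0.35·0.2500 + 0.2·0.7500) ≈ 0.3684
After a geochemical assay='background': P(ore) = 0.6·0.3684 / (0.6·0.3684 + 0.9·0.6316) ≈ 0.2800
After a geochemical assay='background': P(ore) = 0.6·0.2800 / (0.6·0.2800 + 0.9·0.7200) ≈ 0.2059
After a geochemical assay='anomalous': P(ore) = 0.4·0.2059 / (0.4·0.2059 + 0.1·0.7941) ≈ 0.5091
After a geochemical assay='anomalous': P(ore) = 0.4·0.5091 / (0.4·0.5091 + 0.1·0.4909) ≈ 0.8058
After a magnetic survey='background': P(ore) = 0.65·0.8058 / (0.65·0.8058 + 0.8·0.1942) ≈ 0.7712

0.7712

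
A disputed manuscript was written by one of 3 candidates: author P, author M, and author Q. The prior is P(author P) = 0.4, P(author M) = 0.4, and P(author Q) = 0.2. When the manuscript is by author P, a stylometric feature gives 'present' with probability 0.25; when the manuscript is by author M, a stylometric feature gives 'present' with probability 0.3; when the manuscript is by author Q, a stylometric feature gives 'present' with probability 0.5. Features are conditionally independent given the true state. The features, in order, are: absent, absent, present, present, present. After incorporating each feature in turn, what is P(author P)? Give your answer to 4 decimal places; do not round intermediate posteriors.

After 'absent': normaliser = 0.75·0.4000 + 0.7·0.4000 + 0.5·0.2000; P(author P) ≈ 0.4412, P(author M) ≈ 0.4118, P(author Q) ≈ 0.1471
After 'absent': normaliser = 0.75·0.4412 + 0.7·0.4118 + 0.5·0.1471; P(author P) ≈ 0.4777, P(author M) ≈ 0.4161, P(author Q) ≈ 0.1062
After 'present': normaliser = 0.25·0.4777 + 0.3·0.4161 + 0.5·0.1062; P(author P) ≈ 0.4016, P(author M) ≈ 0.4199, P(author Q) ≈ 0.1785
After 'present': normaliser = 0.25·0.4016 + 0.3·0.4199 + 0.5·0.1785; P(author P) ≈ 0.3181, P(author M) ≈ 0.3991, P(author Q) ≈ 0.2828
After 'present': normaliser = 0.25·0.3181 + 0.3·0.3991 + 0.5·0.2828; P(author P) ≈ 0.2335, P(author M) ≈ 0.3514, P(author Q) ≈ 0.4151

0.2335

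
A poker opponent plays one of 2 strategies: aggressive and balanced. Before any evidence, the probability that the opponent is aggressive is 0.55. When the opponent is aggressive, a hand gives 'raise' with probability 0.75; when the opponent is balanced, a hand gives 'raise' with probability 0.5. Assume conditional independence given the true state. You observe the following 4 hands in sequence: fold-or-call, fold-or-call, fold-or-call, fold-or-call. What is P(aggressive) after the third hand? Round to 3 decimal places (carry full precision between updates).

0.133

After 'fold-or-call': P(aggressive) = 0.25·0.5500 / (0.25·0.5500 + 0.5·0.4500) ≈ 0.3793
After 'fold-or-call': P(aggressive) = 0.25·0.3793 / (0.25·0.3793 + 0.5·0.6207) ≈ 0.2340
After 'fold-or-call': P(aggressive) = 0.25·0.2340 / (0.25·0.2340 + 0.5·0.7660) ≈ 0.1325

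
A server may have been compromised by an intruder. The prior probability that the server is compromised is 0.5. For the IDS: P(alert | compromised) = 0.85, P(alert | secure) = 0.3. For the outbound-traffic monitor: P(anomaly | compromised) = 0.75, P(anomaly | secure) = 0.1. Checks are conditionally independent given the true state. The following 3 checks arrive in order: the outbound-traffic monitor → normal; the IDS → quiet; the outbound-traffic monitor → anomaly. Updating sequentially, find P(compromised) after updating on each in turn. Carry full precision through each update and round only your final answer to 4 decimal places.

0.3086

After the outbound-traffic monitor='normal': P(compromised) = 0.25·0.5000 / (0.25·0.5000 + 0.9·0.5000) ≈ 0.2174
After the IDS='quiet': P(compromised) = 0.15·0.2174 / (0.15·0.2174 + 0.7·0.7826) ≈ 0.0562
After the outbound-traffic monitor='anomaly': P(compromised) = 0.75·0.0562 / (0.75·0.0562 + 0.1·0.9438) ≈ 0.3086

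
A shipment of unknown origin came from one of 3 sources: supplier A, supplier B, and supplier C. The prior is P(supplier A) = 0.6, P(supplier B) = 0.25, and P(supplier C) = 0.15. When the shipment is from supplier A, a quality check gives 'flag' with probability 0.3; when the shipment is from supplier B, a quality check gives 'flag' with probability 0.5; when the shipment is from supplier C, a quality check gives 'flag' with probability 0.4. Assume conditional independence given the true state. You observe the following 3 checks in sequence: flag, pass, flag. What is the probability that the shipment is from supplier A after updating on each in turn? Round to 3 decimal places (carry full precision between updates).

After 'flag': normaliser = 0.3·0.6000 + 0.5·0.2500 + 0.4·0.1500; P(supplier A) ≈ 0.4932, P(supplier B) ≈ 0.3425, P(supplier C) ≈ 0.1644
After 'pass': normaliser = 0.7·0.4932 + 0.5·0.3425 + 0.6·0.1644; P(supplier A) ≈ 0.5612, P(supplier B) ≈ 0.2784, P(supplier C) ≈ 0.1604
After 'flag': normaliser = 0.3·0.5612 + 0.5·0.2784 + 0.4·0.1604; P(supplier A) ≈ 0.4530, P(supplier B) ≈ 0.3745, P(supplier C) ≈ 0.1726

0.453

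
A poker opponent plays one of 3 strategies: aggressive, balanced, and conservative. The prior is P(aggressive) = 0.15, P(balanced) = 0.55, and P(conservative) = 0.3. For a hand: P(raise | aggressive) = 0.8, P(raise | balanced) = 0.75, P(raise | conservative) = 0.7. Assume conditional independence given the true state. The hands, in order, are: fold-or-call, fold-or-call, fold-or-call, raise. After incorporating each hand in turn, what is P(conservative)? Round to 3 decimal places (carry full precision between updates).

After 'fold-or-call': normaliser = 0.2·0.1500 + 0.25·0.5500 + 0.3·0.3000; P(aggressive) ≈ 0.1165, P(balanced) ≈ 0.5340, P(conservative) ≈ 0.3495
After 'fold-or-call': normaliser = 0.2·0.1165 + 0.25·0.5340 + 0.3·0.3495; P(aggressive) ≈ 0.0891, P(balanced) ≈ 0.5102, P(conservative) ≈ 0.4007
After 'fold-or-call': normaliser = 0.2·0.0891 + 0.25·0.5102 + 0.3·0.4007; P(aggressive) ≈ 0.0671, P(balanced) ≈ 0.4803, P(conservative) ≈ 0.4527
After 'raise': normaliser = 0.8·0.0671 + 0.75·0.4803 + 0.7·0.4527; P(aggressive) ≈ 0.0734, P(balanced) ≈ 0.4929, P(conservative) ≈ 0.4336

0.434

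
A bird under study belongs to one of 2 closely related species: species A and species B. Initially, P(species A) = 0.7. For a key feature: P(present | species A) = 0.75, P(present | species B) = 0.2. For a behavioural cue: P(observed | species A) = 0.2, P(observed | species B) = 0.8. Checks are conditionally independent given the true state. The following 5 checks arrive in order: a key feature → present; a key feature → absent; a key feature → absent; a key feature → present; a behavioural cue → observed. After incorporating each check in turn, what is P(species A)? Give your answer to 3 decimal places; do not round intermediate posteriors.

Each posterior becomes the prior for the next update.
After a key feature='present': P(species A) = 0.75·0.7000 / (0.75·0.7000 + 0.2·0.3000) ≈ 0.8974
After a key feature='absent': P(species A) = 0.25·0.8974 / (0.25·0.8974 + 0.8·0.1026) ≈ 0.7322
After a key feature='absent': P(species A) = 0.25·0.7322 / (0.25·0.7322 + 0.8·0.2678) ≈ 0.4608
After a key feature='present': P(species A) = 0.75·0.4608 / (0.75·0.4608 + 0.2·0.5392) ≈ 0.7622
After a behavioural cue='observed': P(species A) = 0.2·0.7622 / (0.2·0.7622 + 0.8·0.2378) ≈ 0.4448

0.445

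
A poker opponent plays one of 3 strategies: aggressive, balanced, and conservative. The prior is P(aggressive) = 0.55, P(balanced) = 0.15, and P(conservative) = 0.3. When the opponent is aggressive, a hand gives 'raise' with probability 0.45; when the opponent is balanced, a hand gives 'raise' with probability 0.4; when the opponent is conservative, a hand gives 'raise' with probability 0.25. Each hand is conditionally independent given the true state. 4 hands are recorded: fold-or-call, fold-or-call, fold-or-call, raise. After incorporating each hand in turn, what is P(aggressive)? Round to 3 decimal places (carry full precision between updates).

Each posterior becomes the prior for the next update.
After 'fold-or-call': normaliser = 0.55·0.5500 + 0.6·0.1500 + 0.75·0.3000; P(aggressive) ≈ 0.4899, P(balanced) ≈ 0.1457, P(conservative) ≈ 0.3644
After 'fold-or-call': normaliser = 0.55·0.4899 + 0.6·0.1457 + 0.75·0.3644; P(aggressive) ≈ 0.4276, P(balanced) ≈ 0.1388, P(conservative) ≈ 0.4337
After 'fold-or-call': normaliser = 0.55·0.4276 + 0.6·0.1388 + 0.75·0.4337; P(aggressive) ≈ 0.3653, P(balanced) ≈ 0.1294, P(conservative) ≈ 0.5053
After 'raise': normaliser = 0.45·0.3653 + 0.4·0.1294 + 0.25·0.5053; P(aggressive) ≈ 0.4800, P(balanced) ≈ 0.1511, P(conservative) ≈ 0.3689

0.480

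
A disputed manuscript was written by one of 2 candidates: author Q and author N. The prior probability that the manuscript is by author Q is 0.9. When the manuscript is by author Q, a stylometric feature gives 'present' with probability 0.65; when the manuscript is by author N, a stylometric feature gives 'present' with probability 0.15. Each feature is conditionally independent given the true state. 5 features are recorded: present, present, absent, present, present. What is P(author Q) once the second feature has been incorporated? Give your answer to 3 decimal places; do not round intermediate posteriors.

0.994

After 'present': P(author Q) = 0.65·0.9000 / (0.65·0.9000 + 0.15·0.1000) ≈ 0.9750
After 'present': P(author Q) = 0.65·0.9750 / (0.65·0.9750 + 0.15·0.0250) ≈ 0.9941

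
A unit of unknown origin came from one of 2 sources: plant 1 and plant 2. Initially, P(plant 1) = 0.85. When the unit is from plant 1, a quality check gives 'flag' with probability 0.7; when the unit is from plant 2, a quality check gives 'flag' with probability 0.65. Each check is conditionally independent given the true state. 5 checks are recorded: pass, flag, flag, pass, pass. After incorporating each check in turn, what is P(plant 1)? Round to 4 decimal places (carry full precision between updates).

Apply Bayes' rule sequentially, carrying P(plant 1) forward.
After 'pass': P(plant 1) = 0.3·0.8500 / (0.3·0.8500 + 0.35·0.1500) ≈ 0.8293
After 'flag': P(plant 1) = 0.7·0.8293 / (0.7·0.8293 + 0.65·0.1707) ≈ 0.8395
After 'flag': P(plant 1) = 0.7·0.8395 / (0.7·0.8395 + 0.65·0.1605) ≈ 0.8492
After 'pass': P(plant 1) = 0.3·0.8492 / (0.3·0.8492 + 0.35·0.1508) ≈ 0.8284
After 'pass': P(plant 1) = 0.3·0.8284 / (0.3·0.8284 + 0.35·0.1716) ≈ 0.8054

0.8054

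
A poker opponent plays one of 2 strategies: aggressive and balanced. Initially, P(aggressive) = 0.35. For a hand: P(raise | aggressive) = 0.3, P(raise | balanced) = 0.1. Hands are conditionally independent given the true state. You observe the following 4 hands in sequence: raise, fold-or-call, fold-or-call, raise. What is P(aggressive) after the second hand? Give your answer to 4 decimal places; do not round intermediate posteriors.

After 'raise': P(aggressive) = 0.3·0.3500 / (0.3·0.3500 + 0.1·0.6500) ≈ 0.6176
After 'fold-or-call': P(aggressive) = 0.7·0.6176 / (0.7·0.6176 + 0.9·0.3824) ≈ 0.5568

0.5568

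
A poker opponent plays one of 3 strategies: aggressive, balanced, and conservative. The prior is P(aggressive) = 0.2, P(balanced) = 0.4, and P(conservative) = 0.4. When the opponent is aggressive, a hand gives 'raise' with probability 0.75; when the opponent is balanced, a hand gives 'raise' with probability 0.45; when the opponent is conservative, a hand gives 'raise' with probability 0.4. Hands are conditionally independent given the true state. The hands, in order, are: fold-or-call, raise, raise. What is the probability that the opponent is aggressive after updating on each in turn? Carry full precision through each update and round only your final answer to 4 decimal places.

0.2532

After 'fold-or-call': normaliser = 0.25·0.2000 + 0.55·0.4000 + 0.6·0.4000; P(aggressive) ≈ 0.0980, P(balanced) ≈ 0.4314, P(conservative) ≈ 0.4706
After 'raise': normaliser = 0.75·0.0980 + 0.45·0.4314 + 0.4·0.4706; P(aggressive) ≈ 0.1613, P(balanced) ≈ 0.4258, P(conservative) ≈ 0.4129
After 'raise': normaliser = 0.75·0.1613 + 0.45·0.4258 + 0.4·0.4129; P(aggressive) ≈ 0.2532, P(balanced) ≈ 0.4011, P(conservative) ≈ 0.3457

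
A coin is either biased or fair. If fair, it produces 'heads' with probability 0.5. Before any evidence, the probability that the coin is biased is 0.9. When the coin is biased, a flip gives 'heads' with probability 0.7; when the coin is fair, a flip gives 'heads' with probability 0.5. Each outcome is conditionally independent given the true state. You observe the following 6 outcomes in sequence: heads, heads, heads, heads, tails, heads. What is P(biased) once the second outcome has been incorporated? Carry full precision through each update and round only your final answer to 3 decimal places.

After 'heads': P(biased) = 0.7·0.9000 / (0.7·0.9000 + 0.5·0.1000) ≈ 0.9265
After 'heads': P(biased) = 0.7·0.9265 / (0.7·0.9265 + 0.5·0.0735) ≈ 0.9464

0.946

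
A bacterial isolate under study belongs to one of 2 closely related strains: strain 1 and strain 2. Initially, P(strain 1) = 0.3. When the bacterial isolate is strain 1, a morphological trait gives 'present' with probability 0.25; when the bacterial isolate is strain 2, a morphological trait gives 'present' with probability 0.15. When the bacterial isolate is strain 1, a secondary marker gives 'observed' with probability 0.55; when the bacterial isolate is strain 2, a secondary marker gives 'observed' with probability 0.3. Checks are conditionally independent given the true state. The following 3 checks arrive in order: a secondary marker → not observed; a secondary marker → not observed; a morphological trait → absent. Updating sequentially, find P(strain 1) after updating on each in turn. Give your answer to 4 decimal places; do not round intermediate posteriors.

After a secondary marker='not observed': P(strain 1) = 0.45·0.3000 / (0.45·0.3000 + 0.7·0.7000) ≈ 0.2160
After a secondary marker='not observed': P(strain 1) = 0.45·0.2160 / (0.45·0.2160 + 0.7·0.7840) ≈ 0.1505
After a morphological trait='absent': P(strain 1) = 0.75·0.1505 / (0.75·0.1505 + 0.85·0.8495) ≈ 0.1352

0.1352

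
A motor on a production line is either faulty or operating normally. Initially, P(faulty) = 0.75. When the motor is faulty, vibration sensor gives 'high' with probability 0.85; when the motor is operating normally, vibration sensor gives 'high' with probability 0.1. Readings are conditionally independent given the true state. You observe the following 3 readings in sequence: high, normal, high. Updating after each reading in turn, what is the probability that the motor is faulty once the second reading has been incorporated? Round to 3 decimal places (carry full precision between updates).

0.810

After 'high': P(faulty) = 0.85·0.7500 / (0.85·0.7500 + 0.1·0.2500) ≈ 0.9623
After 'normal': P(faulty) = 0.15·0.9623 / (0.15·0.9623 + 0.9·0.0377) ≈ 0.8095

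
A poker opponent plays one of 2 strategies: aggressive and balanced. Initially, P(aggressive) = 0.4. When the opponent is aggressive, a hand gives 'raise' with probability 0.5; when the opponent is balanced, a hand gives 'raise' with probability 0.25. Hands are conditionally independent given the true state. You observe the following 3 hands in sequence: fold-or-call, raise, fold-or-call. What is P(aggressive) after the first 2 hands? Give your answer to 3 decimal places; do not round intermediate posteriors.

0.471

After 'fold-or-call': P(aggressive) = 0.5·0.4000 / (0.5·0.4000 + 0.75·0.6000) ≈ 0.3077
After 'raise': P(aggressive) = 0.5·0.3077 / (0.5·0.3077 + 0.25·0.6923) ≈ 0.4706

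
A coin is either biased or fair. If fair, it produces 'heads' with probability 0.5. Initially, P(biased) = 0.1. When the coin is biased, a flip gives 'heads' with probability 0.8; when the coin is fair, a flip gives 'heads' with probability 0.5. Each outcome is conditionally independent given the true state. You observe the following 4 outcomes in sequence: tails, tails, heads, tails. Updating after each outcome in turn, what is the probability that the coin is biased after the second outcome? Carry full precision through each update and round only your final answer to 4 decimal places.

After 'tails': P(biased) = 0.2·0.1000 / (0.2·0.1000 + 0.5·0.9000) ≈ 0.0426
After 'tails': P(biased) = 0.2·0.0426 / (0.2·0.0426 + 0.5·0.9574) ≈ 0.0175

0.0175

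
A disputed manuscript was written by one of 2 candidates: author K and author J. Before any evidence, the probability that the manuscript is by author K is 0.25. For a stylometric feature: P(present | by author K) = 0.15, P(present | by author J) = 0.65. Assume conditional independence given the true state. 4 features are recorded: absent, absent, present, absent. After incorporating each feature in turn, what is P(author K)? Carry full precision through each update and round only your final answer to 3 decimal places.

0.524

After 'absent': P(author K) = 0.85·0.2500 / (0.85·0.2500 + 0.35·0.7500) ≈ 0.4474
After 'absent': P(author K) = 0.85·0.4474 / (0.85·0.4474 + 0.35·0.5526) ≈ 0.6628
After 'present': P(author K) = 0.15·0.6628 / (0.15·0.6628 + 0.65·0.3372) ≈ 0.3121
After 'absent': P(author K) = 0.85·0.3121 / (0.85·0.3121 + 0.35·0.6879) ≈ 0.5242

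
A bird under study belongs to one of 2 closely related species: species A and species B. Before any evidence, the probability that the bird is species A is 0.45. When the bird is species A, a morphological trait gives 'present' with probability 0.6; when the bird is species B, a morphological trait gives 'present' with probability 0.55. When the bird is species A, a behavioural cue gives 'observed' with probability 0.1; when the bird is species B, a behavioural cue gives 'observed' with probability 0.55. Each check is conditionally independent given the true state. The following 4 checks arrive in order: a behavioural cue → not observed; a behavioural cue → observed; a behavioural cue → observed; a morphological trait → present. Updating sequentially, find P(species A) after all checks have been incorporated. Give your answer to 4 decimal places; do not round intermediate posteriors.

Each posterior becomes the prior for the next update.
After a behavioural cue='not observed': P(species A) = 0.9·0.4500 / (0.9·0.4500 + 0.45·0.5500) ≈ 0.6207
After a behavioural cue='observed': P(species A) = 0.1·0.6207 / (0.1·0.6207 + 0.55·0.3793) ≈ 0.2293
After a behavioural cue='observed': P(species A) = 0.1·0.2293 / (0.1·0.2293 + 0.55·0.7707) ≈ 0.0513
After a morphological trait='present': P(species A) = 0.6·0.0513 / (0.6·0.0513 + 0.55·0.9487) ≈ 0.0557

0.0557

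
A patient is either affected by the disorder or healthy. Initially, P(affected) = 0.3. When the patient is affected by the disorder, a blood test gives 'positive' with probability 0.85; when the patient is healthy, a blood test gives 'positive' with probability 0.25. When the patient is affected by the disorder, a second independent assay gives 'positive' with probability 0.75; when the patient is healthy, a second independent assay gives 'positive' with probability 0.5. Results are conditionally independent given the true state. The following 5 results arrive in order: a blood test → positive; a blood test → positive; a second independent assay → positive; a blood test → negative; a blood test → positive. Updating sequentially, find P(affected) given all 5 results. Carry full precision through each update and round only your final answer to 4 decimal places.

0.8348

After a blood test='positive': P(affected) = 0.85·0.3000 / (0.85·0.3000 + 0.25·0.7000) ≈ 0.5930
After a blood test='positive': P(affected) = 0.85·0.5930 / (0.85·0.5930 + 0.25·0.4070) ≈ 0.8321
After a second independent assay='positive': P(affected) = 0.75·0.8321 / (0.75·0.8321 + 0.5·0.1679) ≈ 0.8814
After a blood test='negative': P(affected) = 0.15·0.8814 / (0.15·0.8814 + 0.75·0.1186) ≈ 0.5978
After a blood test='positive': P(affected) = 0.85·0.5978 / (0.85·0.5978 + 0.25·0.4022) ≈ 0.8348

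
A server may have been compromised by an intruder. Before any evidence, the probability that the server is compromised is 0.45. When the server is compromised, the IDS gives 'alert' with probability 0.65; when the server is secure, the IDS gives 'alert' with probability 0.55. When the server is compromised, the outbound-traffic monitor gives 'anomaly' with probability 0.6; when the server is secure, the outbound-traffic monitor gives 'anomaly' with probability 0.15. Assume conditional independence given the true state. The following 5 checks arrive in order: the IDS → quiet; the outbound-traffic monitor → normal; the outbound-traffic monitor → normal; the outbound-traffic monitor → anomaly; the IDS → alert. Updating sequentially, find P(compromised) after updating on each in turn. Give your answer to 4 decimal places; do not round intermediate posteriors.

Apply Bayes' rule sequentially, carrying P(compromised) forward.
After the IDS='quiet': P(compromised) = 0.35·0.4500 / (0.35·0.4500 + 0.45·0.5500) ≈ 0.3889
After the outbound-traffic monitor='normal': P(compromised) = 0.4·0.3889 / (0.4·0.3889 + 0.85·0.6111) ≈ 0.2305
After the outbound-traffic monitor='normal': P(compromised) = 0.4·0.2305 / (0.4·0.2305 + 0.85·0.7695) ≈ 0.1235
After the outbound-traffic monitor='anomaly': P(compromised) = 0.6·0.1235 / (0.6·0.1235 + 0.15·0.8765) ≈ 0.3605
After the IDS='alert': P(compromised) = 0.65·0.3605 / (0.65·0.3605 + 0.55·0.6395) ≈ 0.3998

0.3998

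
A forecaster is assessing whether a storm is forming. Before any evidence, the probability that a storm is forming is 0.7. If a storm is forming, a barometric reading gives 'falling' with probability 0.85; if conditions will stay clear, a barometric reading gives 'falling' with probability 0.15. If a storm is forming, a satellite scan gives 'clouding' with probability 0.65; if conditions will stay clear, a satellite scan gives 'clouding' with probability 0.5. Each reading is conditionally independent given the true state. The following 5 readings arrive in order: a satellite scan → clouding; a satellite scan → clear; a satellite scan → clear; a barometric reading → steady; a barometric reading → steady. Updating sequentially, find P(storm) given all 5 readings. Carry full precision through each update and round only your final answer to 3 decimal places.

0.044

Apply Bayes' rule sequentially, carrying P(storm) forward.
After a satellite scan='clouding': P(storm) = 0.65·0.7000 / (0.65·0.7000 + 0.5·0.3000) ≈ 0.7521
After a satellite scan='clear': P(storm) = 0.35·0.7521 / (0.35·0.7521 + 0.5·0.2479) ≈ 0.6798
After a satellite scan='clear': P(storm) = 0.35·0.6798 / (0.35·0.6798 + 0.5·0.3202) ≈ 0.5978
After a barometric reading='steady': P(storm) = 0.15·0.5978 / (0.15·0.5978 + 0.85·0.4022) ≈ 0.2078
After a barometric reading='steady': P(storm) = 0.15·0.2078 / (0.15·0.2078 + 0.85·0.7922) ≈ 0.0442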